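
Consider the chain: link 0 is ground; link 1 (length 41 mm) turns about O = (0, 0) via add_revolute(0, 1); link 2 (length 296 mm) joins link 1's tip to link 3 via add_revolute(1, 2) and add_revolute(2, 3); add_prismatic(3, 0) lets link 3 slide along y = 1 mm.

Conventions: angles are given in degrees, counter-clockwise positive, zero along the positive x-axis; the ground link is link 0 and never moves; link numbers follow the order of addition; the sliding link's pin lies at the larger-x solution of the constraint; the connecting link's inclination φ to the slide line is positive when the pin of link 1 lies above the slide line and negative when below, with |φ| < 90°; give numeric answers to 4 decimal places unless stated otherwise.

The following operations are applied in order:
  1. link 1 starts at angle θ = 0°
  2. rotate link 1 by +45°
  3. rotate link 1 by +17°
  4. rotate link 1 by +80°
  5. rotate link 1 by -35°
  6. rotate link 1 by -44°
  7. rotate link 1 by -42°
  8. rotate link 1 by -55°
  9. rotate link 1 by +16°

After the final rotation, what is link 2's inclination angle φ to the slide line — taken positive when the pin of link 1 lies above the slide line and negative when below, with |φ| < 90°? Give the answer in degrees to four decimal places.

geometry: r = 41 mm, L = 296 mm, e = 1 mm; θ starts at 0°
rotate link 1 by +45°: θ ← 0° +45° = 45°
rotate link 1 by +17°: θ ← 45° +17° = 62°
rotate link 1 by +80°: θ ← 62° +80° = 142°
rotate link 1 by -35°: θ ← 142° -35° = 107°
rotate link 1 by -44°: θ ← 107° -44° = 63°
rotate link 1 by -42°: θ ← 63° -42° = 21°
rotate link 1 by -55°: θ ← 21° -55° = -34°
rotate link 1 by +16°: θ ← -34° +16° = -18°
h = r sin θ − e = -12.669697 − 1 = -13.669697
sin φ = h / L = -13.669697 / 296 = -0.04618141
φ = arcsin(-0.04618141) = -2.646941°

-2.6469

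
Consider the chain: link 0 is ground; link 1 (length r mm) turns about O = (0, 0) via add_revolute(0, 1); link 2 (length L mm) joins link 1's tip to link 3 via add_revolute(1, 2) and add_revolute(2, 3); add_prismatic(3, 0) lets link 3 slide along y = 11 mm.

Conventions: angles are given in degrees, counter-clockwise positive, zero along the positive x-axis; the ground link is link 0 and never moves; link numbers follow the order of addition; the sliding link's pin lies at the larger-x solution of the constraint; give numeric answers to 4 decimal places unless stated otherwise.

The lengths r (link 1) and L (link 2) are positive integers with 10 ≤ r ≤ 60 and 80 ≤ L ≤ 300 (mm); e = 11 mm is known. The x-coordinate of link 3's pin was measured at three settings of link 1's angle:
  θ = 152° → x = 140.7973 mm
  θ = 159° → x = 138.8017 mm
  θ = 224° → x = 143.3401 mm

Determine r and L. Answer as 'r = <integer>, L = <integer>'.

constraint per measurement: (x − r cos θ)² + (r sin θ − e)² = L²
subtracting the θ₁ and θ₂ equations cancels the r² and L² terms:
r = (x₁² − x₂²) / (2[(x₁cos θ₁ + e sin θ₁) − (x₂cos θ₂ + e sin θ₂)]) = 42.9996 → r = 43
L² = (x₁ − r cos θ₁)² + (r sin θ₁ − e)² = 32040.9904 → L = 179.0000 → L = 179
check at θ₃=224°: x = 143.3401 (printed 143.3401) ✓

r = 43, L = 179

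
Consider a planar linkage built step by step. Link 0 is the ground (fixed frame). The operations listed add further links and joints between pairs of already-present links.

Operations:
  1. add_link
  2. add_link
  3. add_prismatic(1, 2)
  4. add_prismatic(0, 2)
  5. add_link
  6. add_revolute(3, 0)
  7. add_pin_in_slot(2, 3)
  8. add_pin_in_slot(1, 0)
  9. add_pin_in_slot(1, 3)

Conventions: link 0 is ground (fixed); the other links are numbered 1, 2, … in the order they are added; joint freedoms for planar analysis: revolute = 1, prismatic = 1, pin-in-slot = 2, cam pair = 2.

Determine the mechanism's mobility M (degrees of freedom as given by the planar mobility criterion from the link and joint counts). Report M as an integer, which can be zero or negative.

L=1 J1=0 J2=0
add link → L=2 J1=0 J2=0
add link → L=3 J1=0 J2=0
P@1,2 dof=1 J1 → L=3 J1=1 J2=0
P@0,2 dof=1 J1 → L=3 J1=2 J2=0
add link → L=4 J1=2 J2=0
R@3,0 dof=1 J1 → L=4 J1=3 J2=0
PS@2,3 dof=2 J2 → L=4 J1=3 J2=1
PS@1,0 dof=2 J2 → L=4 J1=3 J2=2
PS@1,3 dof=2 J2 → L=4 J1=3 J2=3
M=3(L−1)−2J1−J2=3·3−2·3−3=0

M = 0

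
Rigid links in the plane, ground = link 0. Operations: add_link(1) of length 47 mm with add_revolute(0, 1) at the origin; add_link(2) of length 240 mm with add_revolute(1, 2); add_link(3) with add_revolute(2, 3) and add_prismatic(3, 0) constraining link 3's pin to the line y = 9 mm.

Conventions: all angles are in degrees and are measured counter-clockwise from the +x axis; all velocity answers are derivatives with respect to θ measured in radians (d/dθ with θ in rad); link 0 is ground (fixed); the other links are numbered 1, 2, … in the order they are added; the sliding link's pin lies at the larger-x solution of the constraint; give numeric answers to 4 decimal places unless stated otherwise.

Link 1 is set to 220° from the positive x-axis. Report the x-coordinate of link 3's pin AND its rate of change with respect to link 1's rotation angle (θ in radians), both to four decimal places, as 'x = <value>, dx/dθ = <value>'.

geometry: r = 47 mm, L = 240 mm, e = 9 mm
crank pin P = (r cos θ, r sin θ) = (-36.004089, -30.211018)
h = r sin θ − e = -30.211018 − 9 = -39.211018
x = r cos θ + √(L² − h²) = -36.004089 + 236.775202 = 200.771113
dx/dθ = −r sin θ − h·r cos θ/√(L² − h²) (θ in radians; h = -39.211018) = 24.248582

x = 200.7711, dx/dθ = 24.2486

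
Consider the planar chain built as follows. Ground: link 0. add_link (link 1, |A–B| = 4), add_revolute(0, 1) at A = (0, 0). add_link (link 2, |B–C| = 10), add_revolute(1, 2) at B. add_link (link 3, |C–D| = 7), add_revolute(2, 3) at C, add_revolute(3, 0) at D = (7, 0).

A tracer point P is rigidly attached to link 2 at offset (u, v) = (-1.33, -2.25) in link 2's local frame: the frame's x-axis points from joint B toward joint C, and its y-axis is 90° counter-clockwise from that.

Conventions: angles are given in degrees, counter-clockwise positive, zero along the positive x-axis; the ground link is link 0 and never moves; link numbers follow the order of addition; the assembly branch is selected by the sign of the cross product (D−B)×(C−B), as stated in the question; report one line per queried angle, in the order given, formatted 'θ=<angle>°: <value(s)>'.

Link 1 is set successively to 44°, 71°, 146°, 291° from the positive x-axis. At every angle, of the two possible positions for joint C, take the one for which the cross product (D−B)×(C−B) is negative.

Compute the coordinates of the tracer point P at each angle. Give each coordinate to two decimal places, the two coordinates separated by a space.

A=(0,0), D=(7.00,0)
θ=44°: B = A + 4.00·(cos44°, sin44°) = (2.8774, 2.7786)
θ=44°: |BD| = 4.9716
θ=44°: circle(B,10.00) ∩ circle(D,7.00): a=7.6149, h=6.4817
θ=44°:   candidates: C₊=(12.8146,3.8975) cross=32.225; C₋=(5.5693,-6.8522) cross=-32.225
θ=44°:   branch - wants cross < 0 → take C=(5.5693,-6.8522) (cross=-32.225)
θ=44°: ex = (C−B)/|BC| = (0.2692,-0.9631); ey = (0.9631,0.2692)
θ=44°: P = B + -1.33·ex + -2.25·ey = (0.3524,3.4539)
θ=71°: B = A + 4.00·(cos71°, sin71°) = (1.3023, 3.7821)
θ=71°: |BD| = 6.8387
θ=71°: circle(B,10.00) ∩ circle(D,7.00): a=7.1481, h=6.9932
θ=71°:   candidates: C₊=(11.1253,5.6553) cross=47.824; C₋=(3.3903,-5.9975) cross=-47.824
θ=71°:   branch - wants cross < 0 → take C=(3.3903,-5.9975) (cross=-47.824)
θ=71°: ex = (C−B)/|BC| = (0.2088,-0.9780); ey = (0.9780,0.2088)
θ=71°: P = B + -1.33·ex + -2.25·ey = (-1.1758,4.6130)
θ=146°: B = A + 4.00·(cos146°, sin146°) = (-3.3162, 2.2368)
θ=146°: |BD| = 10.5559
θ=146°: circle(B,10.00) ∩ circle(D,7.00): a=7.6936, h=6.3881
θ=146°:   candidates: C₊=(5.5564,6.8495) cross=67.432; C₋=(2.8492,-5.6365) cross=-67.432
θ=146°:   branch - wants cross < 0 → take C=(2.8492,-5.6365) (cross=-67.432)
θ=146°: ex = (C−B)/|BC| = (0.6165,-0.7873); ey = (0.7873,0.6165)
θ=146°: P = B + -1.33·ex + -2.25·ey = (-5.9076,1.8967)
θ=291°: B = A + 4.00·(cos291°, sin291°) = (1.4335, -3.7343)
θ=291°: |BD| = 6.7031
θ=291°: circle(B,10.00) ∩ circle(D,7.00): a=7.1558, h=6.9853
θ=291°:   candidates: C₊=(3.4843,6.0531) cross=46.823; C₋=(11.2675,-5.5487) cross=-46.823
θ=291°:   branch - wants cross < 0 → take C=(11.2675,-5.5487) (cross=-46.823)
θ=291°: ex = (C−B)/|BC| = (0.9834,-0.1814); ey = (0.1814,0.9834)
θ=291°: P = B + -1.33·ex + -2.25·ey = (-0.2827,-5.7057)

θ=44°: 0.35 3.45
θ=71°: -1.18 4.61
θ=146°: -5.91 1.90
θ=291°: -0.28 -5.71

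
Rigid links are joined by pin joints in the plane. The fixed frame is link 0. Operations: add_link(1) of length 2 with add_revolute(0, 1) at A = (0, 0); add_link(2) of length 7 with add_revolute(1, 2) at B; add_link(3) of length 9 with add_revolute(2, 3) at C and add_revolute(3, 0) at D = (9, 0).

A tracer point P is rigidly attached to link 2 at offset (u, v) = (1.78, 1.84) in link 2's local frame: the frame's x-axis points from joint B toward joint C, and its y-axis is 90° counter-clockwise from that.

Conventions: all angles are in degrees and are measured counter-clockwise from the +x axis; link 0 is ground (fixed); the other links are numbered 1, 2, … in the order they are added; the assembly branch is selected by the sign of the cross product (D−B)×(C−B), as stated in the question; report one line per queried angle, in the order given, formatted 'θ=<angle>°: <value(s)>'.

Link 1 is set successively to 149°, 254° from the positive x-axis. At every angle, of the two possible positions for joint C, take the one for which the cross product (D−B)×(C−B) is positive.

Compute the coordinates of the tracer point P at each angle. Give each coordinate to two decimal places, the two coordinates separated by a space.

A=(0,0), D=(9.00,0)
θ=149°: B = A + 2.00·(cos149°, sin149°) = (-1.7143, 1.0301)
θ=149°: |BD| = 10.7637
θ=149°: circle(B,7.00) ∩ circle(D,9.00): a=3.8954, h=5.8160
θ=149°:   candidates: C₊=(2.7198,6.4466) cross=62.602; C₋=(1.6066,-5.1320) cross=-62.602
θ=149°:   branch + wants cross > 0 → take C=(2.7198,6.4466) (cross=62.602)
θ=149°: ex = (C−B)/|BC| = (0.6334,0.7738); ey = (-0.7738,0.6334)
θ=149°: P = B + 1.78·ex + 1.84·ey = (-2.0106,3.5730)
θ=254°: B = A + 2.00·(cos254°, sin254°) = (-0.5513, -1.9225)
θ=254°: |BD| = 9.7428
θ=254°: circle(B,7.00) ∩ circle(D,9.00): a=3.2292, h=6.2107
θ=254°:   candidates: C₊=(1.3889,4.8032) cross=60.510; C₋=(3.8400,-7.3739) cross=-60.510
θ=254°:   branch + wants cross > 0 → take C=(1.3889,4.8032) (cross=60.510)
θ=254°: ex = (C−B)/|BC| = (0.2772,0.9608); ey = (-0.9608,0.2772)
θ=254°: P = B + 1.78·ex + 1.84·ey = (-1.8258,0.2977)

θ=149°: -2.01 3.57
θ=254°: -1.83 0.30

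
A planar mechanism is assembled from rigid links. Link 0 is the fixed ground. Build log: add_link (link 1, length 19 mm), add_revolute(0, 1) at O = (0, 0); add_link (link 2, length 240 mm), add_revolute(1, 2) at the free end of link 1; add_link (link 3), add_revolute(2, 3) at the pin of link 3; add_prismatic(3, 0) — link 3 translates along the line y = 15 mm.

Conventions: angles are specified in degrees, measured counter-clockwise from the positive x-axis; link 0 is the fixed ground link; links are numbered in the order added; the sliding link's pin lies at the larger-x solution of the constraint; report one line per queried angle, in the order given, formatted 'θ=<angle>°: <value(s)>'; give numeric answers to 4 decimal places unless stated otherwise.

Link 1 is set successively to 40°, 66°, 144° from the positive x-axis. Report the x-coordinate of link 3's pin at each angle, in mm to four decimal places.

geometry: r = 19 mm, L = 240 mm, e = 15 mm
θ=40°: crank pin P = (r cos θ, r sin θ) = (14.554844, 12.212965)
θ=40°: h = r sin θ − e = 12.212965 − 15 = -2.787035
θ=40°: x = r cos θ + √(L² − h²) = 14.554844 + 239.983817 = 254.538661
θ=66°: crank pin P = (r cos θ, r sin θ) = (7.727996, 17.357364)
θ=66°: h = r sin θ − e = 17.357364 − 15 = 2.357364
θ=66°: x = r cos θ + √(L² − h²) = 7.727996 + 239.988422 = 247.716419
θ=144°: crank pin P = (r cos θ, r sin θ) = (-15.371323, 11.167920)
θ=144°: h = r sin θ − e = 11.167920 − 15 = -3.832080
θ=144°: x = r cos θ + √(L² − h²) = -15.371323 + 239.969405 = 224.598082

θ=40°: 254.5387
θ=66°: 247.7164
θ=144°: 224.5981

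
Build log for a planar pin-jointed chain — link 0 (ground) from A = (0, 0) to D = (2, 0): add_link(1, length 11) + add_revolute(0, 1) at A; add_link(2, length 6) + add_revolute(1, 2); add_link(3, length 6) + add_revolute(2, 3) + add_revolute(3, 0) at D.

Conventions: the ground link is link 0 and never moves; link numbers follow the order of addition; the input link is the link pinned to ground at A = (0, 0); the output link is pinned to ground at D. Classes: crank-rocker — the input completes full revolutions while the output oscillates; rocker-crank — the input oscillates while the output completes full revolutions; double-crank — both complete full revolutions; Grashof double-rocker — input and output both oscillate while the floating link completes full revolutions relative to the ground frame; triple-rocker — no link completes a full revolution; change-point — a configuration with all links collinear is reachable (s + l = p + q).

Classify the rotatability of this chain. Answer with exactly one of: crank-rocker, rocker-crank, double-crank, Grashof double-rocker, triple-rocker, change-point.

lengths: ground=2, input=11, coupler=6, output=6
sorted: s=2 (shortest), l=11 (longest), p+q=12
s + l = 13 vs p + q = 12
s + l > p + q → non-Grashof → no link fully rotates → triple-rocker

triple-rocker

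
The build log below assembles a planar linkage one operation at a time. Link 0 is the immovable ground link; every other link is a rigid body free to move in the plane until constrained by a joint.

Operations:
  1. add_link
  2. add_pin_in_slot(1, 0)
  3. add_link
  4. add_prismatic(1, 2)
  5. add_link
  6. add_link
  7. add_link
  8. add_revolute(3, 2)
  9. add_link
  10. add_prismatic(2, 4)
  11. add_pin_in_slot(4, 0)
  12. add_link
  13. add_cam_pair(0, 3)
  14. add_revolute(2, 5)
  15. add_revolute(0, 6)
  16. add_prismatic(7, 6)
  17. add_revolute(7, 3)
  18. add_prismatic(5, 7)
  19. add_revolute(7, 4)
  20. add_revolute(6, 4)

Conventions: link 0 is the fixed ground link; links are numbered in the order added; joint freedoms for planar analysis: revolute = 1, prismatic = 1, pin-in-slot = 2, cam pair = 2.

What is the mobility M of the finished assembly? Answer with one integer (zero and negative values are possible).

link 0 = ground. State L|J1|J2 = 1|0|0
+link1  2|0|0
PS(1,0) f=2→J2  2|0|1
+link2  3|0|1
P(1,2) f=1→J1  3|1|1
+link3  4|1|1
+link4  5|1|1
+link5  6|1|1
R(3,2) f=1→J1  6|2|1
+link6  7|2|1
P(2,4) f=1→J1  7|3|1
PS(4,0) f=2→J2  7|3|2
+link7  8|3|2
C(0,3) f=2→J2  8|3|3
R(2,5) f=1→J1  8|4|3
R(0,6) f=1→J1  8|5|3
P(7,6) f=1→J1  8|6|3
R(7,3) f=1→J1  8|7|3
P(5,7) f=1→J1  8|8|3
R(7,4) f=1→J1  8|9|3
R(6,4) f=1→J1  8|10|3
M = 3(8−1)−2·10−3 = 21−20−3 = -2

M = -2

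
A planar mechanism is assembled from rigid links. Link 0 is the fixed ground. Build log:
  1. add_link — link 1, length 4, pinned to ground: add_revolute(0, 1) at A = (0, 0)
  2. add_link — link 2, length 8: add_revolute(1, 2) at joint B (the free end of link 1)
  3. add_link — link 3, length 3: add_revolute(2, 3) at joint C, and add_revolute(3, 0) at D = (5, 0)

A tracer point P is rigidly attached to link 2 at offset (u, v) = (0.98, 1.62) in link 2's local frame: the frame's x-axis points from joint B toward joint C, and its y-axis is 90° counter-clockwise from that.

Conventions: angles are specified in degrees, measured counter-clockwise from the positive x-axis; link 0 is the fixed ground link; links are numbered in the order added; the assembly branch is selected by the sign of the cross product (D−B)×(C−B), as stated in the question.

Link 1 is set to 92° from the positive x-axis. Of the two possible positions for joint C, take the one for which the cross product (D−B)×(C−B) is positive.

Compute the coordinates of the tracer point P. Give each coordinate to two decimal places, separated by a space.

A=(0,0), D=(5.00,0)
B = A + 4.00·(cos92°, sin92°) = (-0.1396, 3.9976)
|BD| = 6.5112
circle(B,8.00) ∩ circle(D,3.00): a=7.4791, h=2.8396
  candidates: C₊=(7.5073,1.6472) cross=18.489; C₋=(4.0206,-2.8356) cross=-18.489
  branch + wants cross > 0 → take C=(7.5073,1.6472) (cross=18.489)
ex = (C−B)/|BC| = (0.9559,-0.2938); ey = (0.2938,0.9559)
P = B + 0.98·ex + 1.62·ey = (1.2731,5.2581)

1.27 5.26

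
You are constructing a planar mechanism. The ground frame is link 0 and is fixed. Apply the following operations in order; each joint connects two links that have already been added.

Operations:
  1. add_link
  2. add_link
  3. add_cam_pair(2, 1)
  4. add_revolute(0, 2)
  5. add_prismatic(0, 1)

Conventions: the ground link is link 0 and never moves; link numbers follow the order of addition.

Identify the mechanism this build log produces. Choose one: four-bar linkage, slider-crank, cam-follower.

links: 3 (incl. ground); joints: 1 revolute, 1 prismatic, 1 higher (cam) pair, forming one closed loop
3 links, revolute + prismatic + higher pair in one loop → cam-follower

cam-follower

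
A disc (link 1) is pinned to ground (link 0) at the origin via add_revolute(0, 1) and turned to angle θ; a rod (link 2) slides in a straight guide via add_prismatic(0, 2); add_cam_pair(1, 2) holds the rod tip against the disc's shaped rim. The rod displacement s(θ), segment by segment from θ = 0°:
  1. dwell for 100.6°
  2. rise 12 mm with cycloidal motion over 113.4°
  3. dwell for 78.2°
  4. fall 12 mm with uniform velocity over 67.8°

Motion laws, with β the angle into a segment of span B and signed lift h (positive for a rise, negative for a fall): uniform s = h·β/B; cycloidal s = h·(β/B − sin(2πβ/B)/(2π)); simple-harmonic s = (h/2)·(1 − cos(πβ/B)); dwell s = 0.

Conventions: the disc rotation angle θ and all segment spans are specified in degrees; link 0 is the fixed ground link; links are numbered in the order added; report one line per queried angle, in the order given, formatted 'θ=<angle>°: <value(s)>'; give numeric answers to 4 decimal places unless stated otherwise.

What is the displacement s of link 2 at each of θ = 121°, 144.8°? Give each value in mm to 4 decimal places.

segment 1 (0° to 100.6°, dwell): s unchanged at 0.0000
θ = 121° falls in segment 2 (100.6° to 214°, cycloidal, h = 12): β = 121 − 100.6 = 20.4°, B = 113.4°; Δs = 12·(0.1799 − sin(2π·0.1799)/(2π)) = 0.4312; s = 0.0000 + 0.4312 = 0.4312
θ = 144.8° falls in segment 2 (100.6° to 214°, cycloidal, h = 12): β = 144.8 − 100.6 = 44.2°, B = 113.4°; Δs = 12·(0.3898 − sin(2π·0.3898)/(2π)) = 3.4577; s = 0.0000 + 3.4577 = 3.4577

θ=121°: 0.4312
θ=144.8°: 3.4577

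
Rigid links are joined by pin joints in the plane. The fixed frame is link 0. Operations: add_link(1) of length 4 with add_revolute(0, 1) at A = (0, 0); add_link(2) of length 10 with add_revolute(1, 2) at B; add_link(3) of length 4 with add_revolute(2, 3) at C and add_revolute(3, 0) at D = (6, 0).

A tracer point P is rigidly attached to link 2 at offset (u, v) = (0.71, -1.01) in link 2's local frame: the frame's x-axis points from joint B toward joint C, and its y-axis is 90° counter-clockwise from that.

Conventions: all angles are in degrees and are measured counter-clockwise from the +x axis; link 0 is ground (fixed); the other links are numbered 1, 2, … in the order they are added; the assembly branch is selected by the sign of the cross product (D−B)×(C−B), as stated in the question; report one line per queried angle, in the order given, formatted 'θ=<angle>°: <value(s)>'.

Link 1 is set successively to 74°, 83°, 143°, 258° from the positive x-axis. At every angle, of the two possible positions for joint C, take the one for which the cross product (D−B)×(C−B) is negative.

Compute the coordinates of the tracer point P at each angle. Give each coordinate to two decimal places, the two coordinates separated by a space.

A=(0,0), D=(6.00,0)
θ=74°: B = A + 4.00·(cos74°, sin74°) = (1.1025, 3.8450)
θ=74°: |BD| = 6.2265
θ=74°: circle(B,10.00) ∩ circle(D,4.00): a=9.8586, h=1.6757
θ=74°:   candidates: C₊=(9.8916,-0.9249) cross=10.434; C₋=(7.8221,-3.5609) cross=-10.434
θ=74°:   branch - wants cross < 0 → take C=(7.8221,-3.5609) (cross=-10.434)
θ=74°: ex = (C−B)/|BC| = (0.6720,-0.7406); ey = (0.7406,0.6720)
θ=74°: P = B + 0.71·ex + -1.01·ey = (0.8316,2.6406)
θ=83°: B = A + 4.00·(cos83°, sin83°) = (0.4875, 3.9702)
θ=83°: |BD| = 6.7934
θ=83°: circle(B,10.00) ∩ circle(D,4.00): a=9.5792, h=2.8704
θ=83°:   candidates: C₊=(9.9381,0.7012) cross=19.500; C₋=(6.5830,-3.9573) cross=-19.500
θ=83°:   branch - wants cross < 0 → take C=(6.5830,-3.9573) (cross=-19.500)
θ=83°: ex = (C−B)/|BC| = (0.6096,-0.7927); ey = (0.7927,0.6096)
θ=83°: P = B + 0.71·ex + -1.01·ey = (0.1196,2.7917)
θ=143°: B = A + 4.00·(cos143°, sin143°) = (-3.1945, 2.4073)
θ=143°: |BD| = 9.5044
θ=143°: circle(B,10.00) ∩ circle(D,4.00): a=9.1712, h=3.9861
θ=143°:   candidates: C₊=(6.6872,3.9405) cross=37.886; C₋=(4.6680,-3.7717) cross=-37.886
θ=143°:   branch - wants cross < 0 → take C=(4.6680,-3.7717) (cross=-37.886)
θ=143°: ex = (C−B)/|BC| = (0.7863,-0.6179); ey = (0.6179,0.7863)
θ=143°: P = B + 0.71·ex + -1.01·ey = (-3.2604,1.1744)
θ=258°: B = A + 4.00·(cos258°, sin258°) = (-0.8316, -3.9126)
θ=258°: |BD| = 7.8727
θ=258°: circle(B,10.00) ∩ circle(D,4.00): a=9.2712, h=3.7476
θ=258°:   candidates: C₊=(5.3511,3.9470) cross=29.503; C₋=(9.0760,-2.5569) cross=-29.503
θ=258°:   branch - wants cross < 0 → take C=(9.0760,-2.5569) (cross=-29.503)
θ=258°: ex = (C−B)/|BC| = (0.9908,0.1356); ey = (-0.1356,0.9908)
θ=258°: P = B + 0.71·ex + -1.01·ey = (0.0087,-4.8170)

θ=74°: 0.83 2.64
θ=83°: 0.12 2.79
θ=143°: -3.26 1.17
θ=258°: 0.01 -4.82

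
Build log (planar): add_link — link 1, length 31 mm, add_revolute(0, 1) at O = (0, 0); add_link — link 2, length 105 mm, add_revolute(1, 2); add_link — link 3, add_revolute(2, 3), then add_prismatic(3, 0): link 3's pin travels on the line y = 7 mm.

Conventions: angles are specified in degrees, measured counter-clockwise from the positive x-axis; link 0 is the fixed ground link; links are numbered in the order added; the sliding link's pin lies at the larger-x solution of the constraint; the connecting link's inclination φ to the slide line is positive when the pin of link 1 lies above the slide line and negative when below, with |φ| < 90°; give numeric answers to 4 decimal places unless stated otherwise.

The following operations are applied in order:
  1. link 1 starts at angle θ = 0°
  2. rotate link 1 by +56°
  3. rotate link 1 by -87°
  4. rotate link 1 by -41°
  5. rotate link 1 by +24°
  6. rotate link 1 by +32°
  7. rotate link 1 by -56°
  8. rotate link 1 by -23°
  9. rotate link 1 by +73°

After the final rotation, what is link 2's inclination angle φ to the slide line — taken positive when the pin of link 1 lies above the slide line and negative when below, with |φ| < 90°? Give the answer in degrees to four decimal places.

geometry: r = 31 mm, L = 105 mm, e = 7 mm; θ starts at 0°
rotate link 1 by +56°: θ ← 0° +56° = 56°
rotate link 1 by -87°: θ ← 56° -87° = -31°
rotate link 1 by -41°: θ ← -31° -41° = -72°
rotate link 1 by +24°: θ ← -72° +24° = -48°
rotate link 1 by +32°: θ ← -48° +32° = -16°
rotate link 1 by -56°: θ ← -16° -56° = -72°
rotate link 1 by -23°: θ ← -72° -23° = -95°
rotate link 1 by +73°: θ ← -95° +73° = -22°
h = r sin θ − e = -11.612804 − 7 = -18.612804
sin φ = h / L = -18.612804 / 105 = -0.17726480
φ = arcsin(-0.17726480) = -10.210483°

-10.2105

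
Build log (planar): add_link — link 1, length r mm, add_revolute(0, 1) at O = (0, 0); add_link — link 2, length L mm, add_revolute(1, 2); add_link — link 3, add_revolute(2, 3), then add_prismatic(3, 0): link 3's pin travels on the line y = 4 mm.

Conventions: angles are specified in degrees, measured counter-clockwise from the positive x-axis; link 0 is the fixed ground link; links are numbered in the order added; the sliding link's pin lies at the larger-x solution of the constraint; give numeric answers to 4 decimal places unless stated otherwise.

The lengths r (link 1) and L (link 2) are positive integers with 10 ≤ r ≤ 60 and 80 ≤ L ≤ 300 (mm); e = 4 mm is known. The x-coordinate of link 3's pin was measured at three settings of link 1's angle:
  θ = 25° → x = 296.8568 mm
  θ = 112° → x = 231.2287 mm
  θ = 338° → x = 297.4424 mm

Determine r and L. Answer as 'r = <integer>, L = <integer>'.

constraint per measurement: (x − r cos θ)² + (r sin θ − e)² = L²
subtracting the θ₁ and θ₂ equations cancels the r² and L² terms:
r = (x₁² − x₂²) / (2[(x₁cos θ₁ + e sin θ₁) − (x₂cos θ₂ + e sin θ₂)]) = 49.0000 → r = 49
L² = (x₁ − r cos θ₁)² + (r sin θ₁ − e)² = 64009.0177 → L = 253.0000 → L = 253
check at θ₃=338°: x = 297.4424 (printed 297.4424) ✓

r = 49, L = 253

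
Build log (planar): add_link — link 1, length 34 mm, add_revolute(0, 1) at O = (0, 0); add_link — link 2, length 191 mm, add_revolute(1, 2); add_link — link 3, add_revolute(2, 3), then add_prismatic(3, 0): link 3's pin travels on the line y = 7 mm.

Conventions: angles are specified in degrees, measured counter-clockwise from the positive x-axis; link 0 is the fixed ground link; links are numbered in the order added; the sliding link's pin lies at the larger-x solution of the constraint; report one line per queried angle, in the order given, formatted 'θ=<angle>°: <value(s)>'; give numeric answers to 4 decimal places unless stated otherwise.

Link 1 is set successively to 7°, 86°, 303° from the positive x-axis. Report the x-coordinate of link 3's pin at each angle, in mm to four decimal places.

geometry: r = 34 mm, L = 191 mm, e = 7 mm
θ=7°: crank pin P = (r cos θ, r sin θ) = (33.746569, 4.143558)
θ=7°: h = r sin θ − e = 4.143558 − 7 = -2.856442
θ=7°: x = r cos θ + √(L² − h²) = 33.746569 + 190.978639 = 224.725209
θ=86°: crank pin P = (r cos θ, r sin θ) = (2.371720, 33.917178)
θ=86°: h = r sin θ − e = 33.917178 − 7 = 26.917178
θ=86°: x = r cos θ + √(L² − h²) = 2.371720 + 189.093801 = 191.465521
θ=303°: crank pin P = (r cos θ, r sin θ) = (18.517727, -28.514799)
θ=303°: h = r sin θ − e = -28.514799 − 7 = -35.514799
θ=303°: x = r cos θ + √(L² − h²) = 18.517727 + 187.669121 = 206.186848

θ=7°: 224.7252
θ=86°: 191.4655
θ=303°: 206.1868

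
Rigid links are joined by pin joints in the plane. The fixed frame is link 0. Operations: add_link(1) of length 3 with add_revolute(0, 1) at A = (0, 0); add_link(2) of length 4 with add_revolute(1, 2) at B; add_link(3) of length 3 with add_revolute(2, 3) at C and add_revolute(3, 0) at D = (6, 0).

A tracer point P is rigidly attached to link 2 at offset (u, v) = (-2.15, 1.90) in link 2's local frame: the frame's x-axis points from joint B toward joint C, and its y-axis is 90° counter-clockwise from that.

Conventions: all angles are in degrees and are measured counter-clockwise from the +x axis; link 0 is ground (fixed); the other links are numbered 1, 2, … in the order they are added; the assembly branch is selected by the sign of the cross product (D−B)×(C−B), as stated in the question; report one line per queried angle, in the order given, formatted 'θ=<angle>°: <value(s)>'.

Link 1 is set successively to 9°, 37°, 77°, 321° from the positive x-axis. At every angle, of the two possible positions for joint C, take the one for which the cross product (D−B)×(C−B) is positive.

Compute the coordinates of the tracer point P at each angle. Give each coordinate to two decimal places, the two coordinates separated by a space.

A=(0,0), D=(6.00,0)
θ=9°: B = A + 3.00·(cos9°, sin9°) = (2.9631, 0.4693)
θ=9°: |BD| = 3.0730
θ=9°: circle(B,4.00) ∩ circle(D,3.00): a=2.6754, h=2.9735
θ=9°:   candidates: C₊=(6.0612,2.9994) cross=9.138; C₋=(5.1530,-2.8780) cross=-9.138
θ=9°:   branch + wants cross > 0 → take C=(6.0612,2.9994) (cross=9.138)
θ=9°: ex = (C−B)/|BC| = (0.7745,0.6325); ey = (-0.6325,0.7745)
θ=9°: P = B + -2.15·ex + 1.90·ey = (0.0960,0.5810)
θ=37°: B = A + 3.00·(cos37°, sin37°) = (2.3959, 1.8054)
θ=37°: |BD| = 4.0310
θ=37°: circle(B,4.00) ∩ circle(D,3.00): a=2.8838, h=2.7720
θ=37°:   candidates: C₊=(6.2158,2.9922) cross=11.174; C₋=(3.7327,-1.9646) cross=-11.174
θ=37°:   branch + wants cross > 0 → take C=(6.2158,2.9922) (cross=11.174)
θ=37°: ex = (C−B)/|BC| = (0.9550,0.2967); ey = (-0.2967,0.9550)
θ=37°: P = B + -2.15·ex + 1.90·ey = (-0.2210,2.9820)
θ=77°: B = A + 3.00·(cos77°, sin77°) = (0.6749, 2.9231)
θ=77°: |BD| = 6.0747
θ=77°: circle(B,4.00) ∩ circle(D,3.00): a=3.6135, h=1.7154
θ=77°:   candidates: C₊=(4.6679,2.6881) cross=10.421; C₋=(3.0171,-0.3194) cross=-10.421
θ=77°:   branch + wants cross > 0 → take C=(4.6679,2.6881) (cross=10.421)
θ=77°: ex = (C−B)/|BC| = (0.9983,-0.0588); ey = (0.0588,0.9983)
θ=77°: P = B + -2.15·ex + 1.90·ey = (-1.3598,4.9462)
θ=321°: B = A + 3.00·(cos321°, sin321°) = (2.3314, -1.8880)
θ=321°: |BD| = 4.1259
θ=321°: circle(B,4.00) ∩ circle(D,3.00): a=2.9112, h=2.7431
θ=321°:   candidates: C₊=(3.6648,1.8833) cross=11.318; C₋=(6.1752,-2.9949) cross=-11.318
θ=321°:   branch + wants cross > 0 → take C=(3.6648,1.8833) (cross=11.318)
θ=321°: ex = (C−B)/|BC| = (0.3333,0.9428); ey = (-0.9428,0.3333)
θ=321°: P = B + -2.15·ex + 1.90·ey = (-0.1766,-3.2817)

θ=9°: 0.10 0.58
θ=37°: -0.22 2.98
θ=77°: -1.36 4.95
θ=321°: -0.18 -3.28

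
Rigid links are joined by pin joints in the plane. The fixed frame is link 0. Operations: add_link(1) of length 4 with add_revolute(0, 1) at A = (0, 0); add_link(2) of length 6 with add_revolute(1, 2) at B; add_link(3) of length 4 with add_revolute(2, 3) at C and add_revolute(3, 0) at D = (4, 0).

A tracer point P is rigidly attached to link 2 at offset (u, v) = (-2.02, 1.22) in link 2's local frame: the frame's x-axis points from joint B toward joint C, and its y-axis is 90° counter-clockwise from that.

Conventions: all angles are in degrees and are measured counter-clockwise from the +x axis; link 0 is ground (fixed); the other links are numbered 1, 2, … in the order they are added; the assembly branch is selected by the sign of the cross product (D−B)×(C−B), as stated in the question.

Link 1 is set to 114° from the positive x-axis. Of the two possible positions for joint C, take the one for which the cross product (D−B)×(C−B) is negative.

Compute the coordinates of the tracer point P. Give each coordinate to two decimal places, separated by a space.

A=(0,0), D=(4.00,0)
B = A + 4.00·(cos114°, sin114°) = (-1.6269, 3.6542)
|BD| = 6.7094
circle(B,6.00) ∩ circle(D,4.00): a=4.8451, h=3.5390
  candidates: C₊=(4.3640,3.9834) cross=23.745; C₋=(0.5090,-1.9527) cross=-23.745
  branch - wants cross < 0 → take C=(0.5090,-1.9527) (cross=-23.745)
ex = (C−B)/|BC| = (0.3560,-0.9345); ey = (0.9345,0.3560)
P = B + -2.02·ex + 1.22·ey = (-1.2060,5.9762)

-1.21 5.98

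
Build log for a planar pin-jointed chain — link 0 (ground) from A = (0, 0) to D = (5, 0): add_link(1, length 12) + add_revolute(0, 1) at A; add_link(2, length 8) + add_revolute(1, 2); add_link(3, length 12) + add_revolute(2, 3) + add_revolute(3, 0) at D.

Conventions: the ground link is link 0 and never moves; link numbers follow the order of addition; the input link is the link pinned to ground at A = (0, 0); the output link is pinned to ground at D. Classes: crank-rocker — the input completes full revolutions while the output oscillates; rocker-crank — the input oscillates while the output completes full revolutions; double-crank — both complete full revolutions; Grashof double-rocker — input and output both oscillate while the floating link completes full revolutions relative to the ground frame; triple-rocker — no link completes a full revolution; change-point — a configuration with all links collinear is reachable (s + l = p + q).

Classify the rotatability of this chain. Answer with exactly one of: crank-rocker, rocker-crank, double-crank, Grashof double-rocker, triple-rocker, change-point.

lengths: ground=5, input=12, coupler=8, output=12
sorted: s=5 (shortest), l=12 (longest), p+q=20
s + l = 17 vs p + q = 20
s + l < p + q (Grashof) with shortest = ground link → double-crank

double-crank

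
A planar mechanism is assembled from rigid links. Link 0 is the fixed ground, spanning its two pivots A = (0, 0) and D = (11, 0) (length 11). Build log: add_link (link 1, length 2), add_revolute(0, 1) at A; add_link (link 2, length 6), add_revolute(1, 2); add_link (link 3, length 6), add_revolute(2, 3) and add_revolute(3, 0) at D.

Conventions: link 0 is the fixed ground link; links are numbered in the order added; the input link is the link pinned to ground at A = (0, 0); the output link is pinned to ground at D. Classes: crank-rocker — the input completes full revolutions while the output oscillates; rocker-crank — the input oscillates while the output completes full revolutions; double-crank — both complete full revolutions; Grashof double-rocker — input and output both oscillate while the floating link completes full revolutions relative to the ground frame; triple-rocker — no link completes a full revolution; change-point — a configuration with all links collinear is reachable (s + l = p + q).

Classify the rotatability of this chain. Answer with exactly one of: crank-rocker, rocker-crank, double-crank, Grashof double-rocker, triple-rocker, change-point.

lengths: ground=11, input=2, coupler=6, output=6
sorted: s=2 (shortest), l=11 (longest), p+q=12
s + l = 13 vs p + q = 12
s + l > p + q → non-Grashof → no link fully rotates → triple-rocker

triple-rocker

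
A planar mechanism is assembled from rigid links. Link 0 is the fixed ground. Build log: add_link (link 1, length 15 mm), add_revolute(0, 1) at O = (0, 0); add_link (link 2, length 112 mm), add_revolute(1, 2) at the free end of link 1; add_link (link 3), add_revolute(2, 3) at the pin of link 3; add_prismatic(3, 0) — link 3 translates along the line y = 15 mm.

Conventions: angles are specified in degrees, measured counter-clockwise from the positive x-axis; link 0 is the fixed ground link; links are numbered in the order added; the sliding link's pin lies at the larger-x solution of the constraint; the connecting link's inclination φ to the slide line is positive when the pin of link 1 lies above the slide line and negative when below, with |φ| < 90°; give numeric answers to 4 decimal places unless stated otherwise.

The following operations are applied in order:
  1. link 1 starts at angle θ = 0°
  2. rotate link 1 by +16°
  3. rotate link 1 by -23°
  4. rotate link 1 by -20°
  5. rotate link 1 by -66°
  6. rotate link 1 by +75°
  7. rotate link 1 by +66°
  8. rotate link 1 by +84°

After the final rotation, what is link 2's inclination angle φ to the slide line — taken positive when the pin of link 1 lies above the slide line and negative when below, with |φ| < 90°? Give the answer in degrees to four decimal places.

geometry: r = 15 mm, L = 112 mm, e = 15 mm; θ starts at 0°
rotate link 1 by +16°: θ ← 0° +16° = 16°
rotate link 1 by -23°: θ ← 16° -23° = -7°
rotate link 1 by -20°: θ ← -7° -20° = -27°
rotate link 1 by -66°: θ ← -27° -66° = -93°
rotate link 1 by +75°: θ ← -93° +75° = -18°
rotate link 1 by +66°: θ ← -18° +66° = 48°
rotate link 1 by +84°: θ ← 48° +84° = 132°
h = r sin θ − e = 11.147172 − 15 = -3.852828
sin φ = h / L = -3.852828 / 112 = -0.03440025
φ = arcsin(-0.03440025) = -1.971378°

-1.9714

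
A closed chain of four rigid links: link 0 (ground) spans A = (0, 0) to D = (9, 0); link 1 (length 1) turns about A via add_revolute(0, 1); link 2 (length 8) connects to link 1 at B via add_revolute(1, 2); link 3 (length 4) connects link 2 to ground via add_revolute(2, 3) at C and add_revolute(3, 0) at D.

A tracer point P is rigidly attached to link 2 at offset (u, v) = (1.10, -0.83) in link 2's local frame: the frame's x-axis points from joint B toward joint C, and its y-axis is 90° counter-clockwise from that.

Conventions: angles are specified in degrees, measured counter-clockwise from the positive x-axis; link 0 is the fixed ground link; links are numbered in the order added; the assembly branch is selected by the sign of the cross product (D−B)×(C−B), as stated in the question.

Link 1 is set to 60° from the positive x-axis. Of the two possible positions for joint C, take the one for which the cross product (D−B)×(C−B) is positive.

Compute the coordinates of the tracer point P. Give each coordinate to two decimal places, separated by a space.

A=(0,0), D=(9.00,0)
B = A + 1.00·(cos60°, sin60°) = (0.5000, 0.8660)
|BD| = 8.5440
circle(B,8.00) ∩ circle(D,4.00): a=7.0810, h=3.7228
  candidates: C₊=(7.9219,3.8520) cross=31.808; C₋=(7.1672,-3.5554) cross=-31.808
  branch + wants cross > 0 → take C=(7.9219,3.8520) (cross=31.808)
ex = (C−B)/|BC| = (0.9277,0.3732); ey = (-0.3732,0.9277)
P = B + 1.10·ex + -0.83·ey = (1.8303,0.5066)

1.83 0.51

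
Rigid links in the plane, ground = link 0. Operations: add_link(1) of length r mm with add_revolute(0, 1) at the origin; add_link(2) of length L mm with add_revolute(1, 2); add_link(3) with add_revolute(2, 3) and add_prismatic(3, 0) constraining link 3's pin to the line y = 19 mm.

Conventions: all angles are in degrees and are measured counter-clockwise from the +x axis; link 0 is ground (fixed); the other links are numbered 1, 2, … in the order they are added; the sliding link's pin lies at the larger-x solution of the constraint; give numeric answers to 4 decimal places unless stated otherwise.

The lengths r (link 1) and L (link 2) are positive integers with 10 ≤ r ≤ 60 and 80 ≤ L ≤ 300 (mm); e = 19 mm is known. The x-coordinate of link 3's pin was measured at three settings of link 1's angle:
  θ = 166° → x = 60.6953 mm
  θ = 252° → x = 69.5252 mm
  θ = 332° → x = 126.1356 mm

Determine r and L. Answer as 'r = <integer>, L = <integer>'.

constraint per measurement: (x − r cos θ)² + (r sin θ − e)² = L²
subtracting the θ₁ and θ₂ equations cancels the r² and L² terms:
r = (x₁² − x₂²) / (2[(x₁cos θ₁ + e sin θ₁) − (x₂cos θ₂ + e sin θ₂)]) = 39.0003 → r = 39
L² = (x₁ − r cos θ₁)² + (r sin θ₁ − e)² = 9800.9976 → L = 99.0000 → L = 99
check at θ₃=332°: x = 126.1356 (printed 126.1356) ✓

r = 39, L = 99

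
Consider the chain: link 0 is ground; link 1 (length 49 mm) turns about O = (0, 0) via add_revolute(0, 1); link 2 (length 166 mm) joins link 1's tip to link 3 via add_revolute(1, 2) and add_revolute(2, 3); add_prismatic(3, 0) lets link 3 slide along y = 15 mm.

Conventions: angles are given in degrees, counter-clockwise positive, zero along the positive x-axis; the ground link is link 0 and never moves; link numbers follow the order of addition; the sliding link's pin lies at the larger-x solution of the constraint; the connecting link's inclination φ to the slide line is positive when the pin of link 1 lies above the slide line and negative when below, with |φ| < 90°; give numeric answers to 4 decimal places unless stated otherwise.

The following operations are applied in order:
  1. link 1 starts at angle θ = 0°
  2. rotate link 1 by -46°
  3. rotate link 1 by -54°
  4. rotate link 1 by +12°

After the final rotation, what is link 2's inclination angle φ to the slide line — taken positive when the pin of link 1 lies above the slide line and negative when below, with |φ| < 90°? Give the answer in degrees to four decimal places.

geometry: r = 49 mm, L = 166 mm, e = 15 mm; θ starts at 0°
rotate link 1 by -46°: θ ← 0° -46° = -46°
rotate link 1 by -54°: θ ← -46° -54° = -100°
rotate link 1 by +12°: θ ← -100° +12° = -88°
h = r sin θ − e = -48.970151 − 15 = -63.970151
sin φ = h / L = -63.970151 / 166 = -0.38536235
φ = arcsin(-0.38536235) = -22.666237°

-22.6662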